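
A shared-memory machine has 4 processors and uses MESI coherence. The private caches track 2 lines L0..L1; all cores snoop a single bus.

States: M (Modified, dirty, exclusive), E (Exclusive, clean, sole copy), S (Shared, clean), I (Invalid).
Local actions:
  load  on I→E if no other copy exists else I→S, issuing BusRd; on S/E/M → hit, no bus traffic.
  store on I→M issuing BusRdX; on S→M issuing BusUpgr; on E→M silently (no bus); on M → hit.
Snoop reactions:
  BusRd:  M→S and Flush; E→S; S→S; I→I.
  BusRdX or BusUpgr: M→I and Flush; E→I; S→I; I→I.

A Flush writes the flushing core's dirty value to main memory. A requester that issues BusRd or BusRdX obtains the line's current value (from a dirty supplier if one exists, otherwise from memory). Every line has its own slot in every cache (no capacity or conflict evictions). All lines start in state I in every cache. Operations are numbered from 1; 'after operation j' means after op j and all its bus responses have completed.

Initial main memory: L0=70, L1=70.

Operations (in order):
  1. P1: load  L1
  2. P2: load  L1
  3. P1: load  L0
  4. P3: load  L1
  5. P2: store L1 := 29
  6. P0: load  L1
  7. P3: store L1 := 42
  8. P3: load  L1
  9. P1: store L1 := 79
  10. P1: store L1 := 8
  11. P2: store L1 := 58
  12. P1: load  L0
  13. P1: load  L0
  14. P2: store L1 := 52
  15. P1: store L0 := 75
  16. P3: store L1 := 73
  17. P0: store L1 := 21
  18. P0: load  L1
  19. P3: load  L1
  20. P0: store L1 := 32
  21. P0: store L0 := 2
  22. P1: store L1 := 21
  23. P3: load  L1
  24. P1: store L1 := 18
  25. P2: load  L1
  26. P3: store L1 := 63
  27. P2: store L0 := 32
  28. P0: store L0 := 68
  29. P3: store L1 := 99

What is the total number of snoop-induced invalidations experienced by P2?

invalidations = 4

  op1 P1: load  L1 → I/E/I/I on L1; bus BusRd; mem=70
  op2 P2: load  L1 → I/S/S/I on L1; bus BusRd; mem=70
  op3 P1: load  L0 → I/E/I/I on L0; bus BusRd; mem=70
  op4 P3: load  L1 → I/S/S/S on L1; bus BusRd; mem=70
  op5 P2: store L1 := 29 → I/I/M/I on L1; bus BusUpgr; mem=70
  op6 P0: load  L1 → S/I/S/I on L1; bus BusRd Flush; mem=29
  op7 P3: store L1 := 42 → I/I/I/M on L1; bus BusRdX; mem=29
  op8 P3: load  L1 → I/I/I/M on L1; bus (none); mem=29
  op9 P1: store L1 := 79 → I/M/I/I on L1; bus BusRdX Flush; mem=42
  op10 P1: store L1 := 8 → I/M/I/I on L1; bus (none); mem=42
  op11 P2: store L1 := 58 → I/I/M/I on L1; bus BusRdX Flush; mem=8
  op12 P1: load  L0 → I/E/I/I on L0; bus (none); mem=70
  op13 P1: load  L0 → I/E/I/I on L0; bus (none); mem=70
  op14 P2: store L1 := 52 → I/I/M/I on L1; bus (none); mem=8
  op15 P1: store L0 := 75 → I/M/I/I on L0; bus (none); mem=70
  op16 P3: store L1 := 73 → I/I/I/M on L1; bus BusRdX Flush; mem=52
  op17 P0: store L1 := 21 → M/I/I/I on L1; bus BusRdX Flush; mem=73
  op18 P0: load  L1 → M/I/I/I on L1; bus (none); mem=73
  op19 P3: load  L1 → S/I/I/S on L1; bus BusRd Flush; mem=21
  op20 P0: store L1 := 32 → M/I/I/I on L1; bus BusUpgr; mem=21
  op21 P0: store L0 := 2 → M/I/I/I on L0; bus BusRdX Flush; mem=75
  op22 P1: store L1 := 21 → I/M/I/I on L1; bus BusRdX Flush; mem=32
  op23 P3: load  L1 → I/S/I/S on L1; bus BusRd Flush; mem=21
  op24 P1: store L1 := 18 → I/M/I/I on L1; bus BusUpgr; mem=21
  op25 P2: load  L1 → I/S/S/I on L1; bus BusRd Flush; mem=18
  op26 P3: store L1 := 63 → I/I/I/M on L1; bus BusRdX; mem=18
  op27 P2: store L0 := 32 → I/I/M/I on L0; bus BusRdX Flush; mem=2
  op28 P0: store L0 := 68 → M/I/I/I on L0; bus BusRdX Flush; mem=32
  op29 P3: store L1 := 99 → I/I/I/M on L1; bus (none); mem=18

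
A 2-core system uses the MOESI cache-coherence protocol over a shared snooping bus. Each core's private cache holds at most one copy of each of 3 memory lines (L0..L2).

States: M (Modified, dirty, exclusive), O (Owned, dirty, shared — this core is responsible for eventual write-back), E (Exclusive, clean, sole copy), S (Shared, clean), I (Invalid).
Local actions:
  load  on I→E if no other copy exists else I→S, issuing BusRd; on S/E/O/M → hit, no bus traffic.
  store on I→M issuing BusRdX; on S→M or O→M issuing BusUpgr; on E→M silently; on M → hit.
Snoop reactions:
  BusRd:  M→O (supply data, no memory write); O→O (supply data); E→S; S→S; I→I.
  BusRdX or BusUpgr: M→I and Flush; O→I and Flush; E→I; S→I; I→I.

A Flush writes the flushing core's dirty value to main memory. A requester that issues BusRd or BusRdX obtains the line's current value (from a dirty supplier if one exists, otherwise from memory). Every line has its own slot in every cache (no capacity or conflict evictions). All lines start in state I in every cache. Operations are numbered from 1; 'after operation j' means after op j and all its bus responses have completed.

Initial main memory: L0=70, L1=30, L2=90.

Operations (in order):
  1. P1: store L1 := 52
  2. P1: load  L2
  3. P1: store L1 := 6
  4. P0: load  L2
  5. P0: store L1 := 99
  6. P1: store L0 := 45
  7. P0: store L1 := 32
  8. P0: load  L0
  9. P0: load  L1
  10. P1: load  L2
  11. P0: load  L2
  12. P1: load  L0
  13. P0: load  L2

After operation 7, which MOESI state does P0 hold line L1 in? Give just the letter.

  op1 P1: store L1 := 52 → I/M on L1; bus BusRdX; mem=30
  op2 P1: load  L2 → I/E on L2; bus BusRd; mem=90
  op3 P1: store L1 := 6 → I/M on L1; bus (none); mem=30
  op4 P0: load  L2 → S/S on L2; bus BusRd; mem=90
  op5 P0: store L1 := 99 → M/I on L1; bus BusRdX Flush; mem=6
  op6 P1: store L0 := 45 → I/M on L0; bus BusRdX; mem=70
  op7 P0: store L1 := 32 → M/I on L1; bus (none); mem=6
  op8 P0: load  L0 → S/O on L0; bus BusRd; mem=70
  op9 P0: load  L1 → M/I on L1; bus (none); mem=6
  op10 P1: load  L2 → S/S on L2; bus (none); mem=90
  op11 P0: load  L2 → S/S on L2; bus (none); mem=90
  op12 P1: load  L0 → S/O on L0; bus (none); mem=70
  op13 P0: load  L2 → S/S on L2; bus (none); mem=90

state = M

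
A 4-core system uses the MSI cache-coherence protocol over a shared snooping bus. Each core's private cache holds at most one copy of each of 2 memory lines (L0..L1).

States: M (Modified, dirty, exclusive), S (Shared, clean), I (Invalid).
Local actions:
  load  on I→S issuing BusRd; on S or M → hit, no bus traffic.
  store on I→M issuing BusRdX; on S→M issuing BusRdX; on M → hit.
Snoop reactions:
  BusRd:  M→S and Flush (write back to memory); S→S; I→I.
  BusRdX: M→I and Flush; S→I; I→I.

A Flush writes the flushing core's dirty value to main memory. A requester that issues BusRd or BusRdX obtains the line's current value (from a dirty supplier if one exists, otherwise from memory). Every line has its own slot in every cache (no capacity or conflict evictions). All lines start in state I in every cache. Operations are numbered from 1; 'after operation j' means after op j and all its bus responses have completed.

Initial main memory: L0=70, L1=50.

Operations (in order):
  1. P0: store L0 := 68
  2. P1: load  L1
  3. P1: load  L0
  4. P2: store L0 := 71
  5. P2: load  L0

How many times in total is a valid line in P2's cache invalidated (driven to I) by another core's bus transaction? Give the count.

invalidations = 0

1. P0: store L0 := 68  bus=[BusRdX]  L0: P0=M P1=I P2=I P3=I  mem[L0]=70
2. P1: load  L1  bus=[BusRd]  L1: P0=I P1=S P2=I P3=I  mem[L1]=50
3. P1: load  L0  bus=[BusRd,Flush]  L0: P0=S P1=S P2=I P3=I  mem[L0]=68
4. P2: store L0 := 71  bus=[BusRdX]  L0: P0=I P1=I P2=M P3=I  mem[L0]=68
5. P2: load  L0  bus=[-]  L0: P0=I P1=I P2=M P3=I  mem[L0]=68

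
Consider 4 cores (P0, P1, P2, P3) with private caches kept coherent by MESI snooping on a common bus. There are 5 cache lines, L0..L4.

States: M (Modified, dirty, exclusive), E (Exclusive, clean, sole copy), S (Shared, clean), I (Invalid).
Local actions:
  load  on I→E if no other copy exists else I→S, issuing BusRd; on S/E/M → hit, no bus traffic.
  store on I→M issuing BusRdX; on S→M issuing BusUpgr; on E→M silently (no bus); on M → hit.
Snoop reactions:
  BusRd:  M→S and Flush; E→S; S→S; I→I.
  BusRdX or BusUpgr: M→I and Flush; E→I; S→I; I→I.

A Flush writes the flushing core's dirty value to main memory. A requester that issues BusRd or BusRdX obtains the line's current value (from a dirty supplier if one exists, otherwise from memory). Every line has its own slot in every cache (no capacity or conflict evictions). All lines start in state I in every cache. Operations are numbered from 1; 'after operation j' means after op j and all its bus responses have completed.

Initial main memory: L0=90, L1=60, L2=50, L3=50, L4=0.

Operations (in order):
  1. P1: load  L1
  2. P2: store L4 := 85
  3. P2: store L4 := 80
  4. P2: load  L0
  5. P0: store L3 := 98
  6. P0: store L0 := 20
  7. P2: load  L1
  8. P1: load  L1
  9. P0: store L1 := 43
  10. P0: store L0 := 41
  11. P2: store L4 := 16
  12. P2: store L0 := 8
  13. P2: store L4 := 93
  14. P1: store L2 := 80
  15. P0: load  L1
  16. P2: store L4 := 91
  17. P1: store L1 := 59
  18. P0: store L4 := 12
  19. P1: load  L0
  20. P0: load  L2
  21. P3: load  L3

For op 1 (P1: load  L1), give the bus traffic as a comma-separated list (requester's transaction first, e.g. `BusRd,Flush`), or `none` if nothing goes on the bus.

step 1: P1: load  L1  ⟶  IEII  (L1)  txn=BusRd  M[L1]=60
step 2: P2: store L4 := 85  ⟶  IIMI  (L4)  txn=BusRdX  M[L4]=0
step 3: P2: store L4 := 80  ⟶  IIMI  (L4)  txn=∅  M[L4]=0
step 4: P2: load  L0  ⟶  IIEI  (L0)  txn=BusRd  M[L0]=90
step 5: P0: store L3 := 98  ⟶  MIII  (L3)  txn=BusRdX  M[L3]=50
step 6: P0: store L0 := 20  ⟶  MIII  (L0)  txn=BusRdX  M[L0]=90
step 7: P2: load  L1  ⟶  ISSI  (L1)  txn=BusRd  M[L1]=60
step 8: P1: load  L1  ⟶  ISSI  (L1)  txn=∅  M[L1]=60
step 9: P0: store L1 := 43  ⟶  MIII  (L1)  txn=BusRdX  M[L1]=60
step 10: P0: store L0 := 41  ⟶  MIII  (L0)  txn=∅  M[L0]=90
step 11: P2: store L4 := 16  ⟶  IIMI  (L4)  txn=∅  M[L4]=0
step 12: P2: store L0 := 8  ⟶  IIMI  (L0)  txn=BusRdX+Flush  M[L0]=41
step 13: P2: store L4 := 93  ⟶  IIMI  (L4)  txn=∅  M[L4]=0
step 14: P1: store L2 := 80  ⟶  IMII  (L2)  txn=BusRdX  M[L2]=50
step 15: P0: load  L1  ⟶  MIII  (L1)  txn=∅  M[L1]=60
step 16: P2: store L4 := 91  ⟶  IIMI  (L4)  txn=∅  M[L4]=0
step 17: P1: store L1 := 59  ⟶  IMII  (L1)  txn=BusRdX+Flush  M[L1]=43
step 18: P0: store L4 := 12  ⟶  MIII  (L4)  txn=BusRdX+Flush  M[L4]=91
step 19: P1: load  L0  ⟶  ISSI  (L0)  txn=BusRd+Flush  M[L0]=8
step 20: P0: load  L2  ⟶  SSII  (L2)  txn=BusRd+Flush  M[L2]=80
step 21: P3: load  L3  ⟶  SIIS  (L3)  txn=BusRd+Flush  M[L3]=98

bus = BusRd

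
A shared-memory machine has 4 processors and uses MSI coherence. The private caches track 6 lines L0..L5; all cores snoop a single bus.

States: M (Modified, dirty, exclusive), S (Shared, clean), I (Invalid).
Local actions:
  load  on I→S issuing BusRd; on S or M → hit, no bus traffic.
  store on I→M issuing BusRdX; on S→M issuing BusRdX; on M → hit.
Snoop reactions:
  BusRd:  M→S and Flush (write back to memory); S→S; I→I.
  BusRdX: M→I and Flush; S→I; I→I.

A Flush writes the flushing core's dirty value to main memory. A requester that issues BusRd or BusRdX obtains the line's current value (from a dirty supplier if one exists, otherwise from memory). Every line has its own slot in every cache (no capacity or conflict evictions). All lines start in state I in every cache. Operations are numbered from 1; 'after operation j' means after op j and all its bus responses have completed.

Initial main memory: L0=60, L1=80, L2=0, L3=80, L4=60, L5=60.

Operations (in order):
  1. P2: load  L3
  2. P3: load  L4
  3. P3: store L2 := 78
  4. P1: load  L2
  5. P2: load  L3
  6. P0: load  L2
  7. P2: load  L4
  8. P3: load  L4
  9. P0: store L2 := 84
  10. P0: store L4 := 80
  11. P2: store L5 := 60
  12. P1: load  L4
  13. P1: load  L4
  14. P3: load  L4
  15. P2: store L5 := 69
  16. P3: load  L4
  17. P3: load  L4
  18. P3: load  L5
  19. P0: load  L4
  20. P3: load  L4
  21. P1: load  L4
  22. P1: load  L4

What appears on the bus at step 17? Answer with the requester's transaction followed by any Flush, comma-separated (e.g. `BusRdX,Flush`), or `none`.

[1] P2: load  L3 | P0:I, P1:I, P2:S(80), P3:I | bus: BusRd
[2] P3: load  L4 | P0:I, P1:I, P2:I, P3:S(60) | bus: BusRd
[3] P3: store L2 := 78 | P0:I, P1:I, P2:I, P3:M(78) | bus: BusRdX
[4] P1: load  L2 | P0:I, P1:S(78), P2:I, P3:S(78) | bus: BusRd,Flush
[5] P2: load  L3 | P0:I, P1:I, P2:S(80), P3:I | bus: none
[6] P0: load  L2 | P0:S(78), P1:S(78), P2:I, P3:S(78) | bus: BusRd
[7] P2: load  L4 | P0:I, P1:I, P2:S(60), P3:S(60) | bus: BusRd
[8] P3: load  L4 | P0:I, P1:I, P2:S(60), P3:S(60) | bus: none
[9] P0: store L2 := 84 | P0:M(84), P1:I, P2:I, P3:I | bus: BusRdX
[10] P0: store L4 := 80 | P0:M(80), P1:I, P2:I, P3:I | bus: BusRdX
[11] P2: store L5 := 60 | P0:I, P1:I, P2:M(60), P3:I | bus: BusRdX
[12] P1: load  L4 | P0:S(80), P1:S(80), P2:I, P3:I | bus: BusRd,Flush
[13] P1: load  L4 | P0:S(80), P1:S(80), P2:I, P3:I | bus: none
[14] P3: load  L4 | P0:S(80), P1:S(80), P2:I, P3:S(80) | bus: BusRd
[15] P2: store L5 := 69 | P0:I, P1:I, P2:M(69), P3:I | bus: none
[16] P3: load  L4 | P0:S(80), P1:S(80), P2:I, P3:S(80) | bus: none
[17] P3: load  L4 | P0:S(80), P1:S(80), P2:I, P3:S(80) | bus: none
[18] P3: load  L5 | P0:I, P1:I, P2:S(69), P3:S(69) | bus: BusRd,Flush
[19] P0: load  L4 | P0:S(80), P1:S(80), P2:I, P3:S(80) | bus: none
[20] P3: load  L4 | P0:S(80), P1:S(80), P2:I, P3:S(80) | bus: none
[21] P1: load  L4 | P0:S(80), P1:S(80), P2:I, P3:S(80) | bus: none
[22] P1: load  L4 | P0:S(80), P1:S(80), P2:I, P3:S(80) | bus: none

bus = none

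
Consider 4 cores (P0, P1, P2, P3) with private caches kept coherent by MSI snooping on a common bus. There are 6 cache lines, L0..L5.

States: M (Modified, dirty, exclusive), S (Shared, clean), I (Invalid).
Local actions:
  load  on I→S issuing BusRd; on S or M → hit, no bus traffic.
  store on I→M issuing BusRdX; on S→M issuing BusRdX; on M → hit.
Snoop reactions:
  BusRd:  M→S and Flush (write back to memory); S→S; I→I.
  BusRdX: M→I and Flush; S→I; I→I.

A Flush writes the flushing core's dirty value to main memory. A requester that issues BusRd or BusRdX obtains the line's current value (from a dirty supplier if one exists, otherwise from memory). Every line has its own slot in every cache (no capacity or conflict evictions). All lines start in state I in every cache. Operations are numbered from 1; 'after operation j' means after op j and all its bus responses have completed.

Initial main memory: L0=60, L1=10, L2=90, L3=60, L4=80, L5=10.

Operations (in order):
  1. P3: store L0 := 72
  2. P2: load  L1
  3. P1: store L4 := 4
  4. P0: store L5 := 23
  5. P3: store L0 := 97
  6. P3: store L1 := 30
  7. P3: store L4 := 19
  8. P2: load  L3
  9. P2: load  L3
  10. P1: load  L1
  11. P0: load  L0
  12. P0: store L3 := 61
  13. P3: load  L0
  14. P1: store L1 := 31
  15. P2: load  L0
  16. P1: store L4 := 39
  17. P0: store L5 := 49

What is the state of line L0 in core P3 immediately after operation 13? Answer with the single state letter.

state = S

1. P3: store L0 := 72  bus=[BusRdX]  L0: P0=I P1=I P2=I P3=M  mem[L0]=60
2. P2: load  L1  bus=[BusRd]  L1: P0=I P1=I P2=S P3=I  mem[L1]=10
3. P1: store L4 := 4  bus=[BusRdX]  L4: P0=I P1=M P2=I P3=I  mem[L4]=80
4. P0: store L5 := 23  bus=[BusRdX]  L5: P0=M P1=I P2=I P3=I  mem[L5]=10
5. P3: store L0 := 97  bus=[-]  L0: P0=I P1=I P2=I P3=M  mem[L0]=60
6. P3: store L1 := 30  bus=[BusRdX]  L1: P0=I P1=I P2=I P3=M  mem[L1]=10
7. P3: store L4 := 19  bus=[BusRdX,Flush]  L4: P0=I P1=I P2=I P3=M  mem[L4]=4
8. P2: load  L3  bus=[BusRd]  L3: P0=I P1=I P2=S P3=I  mem[L3]=60
9. P2: load  L3  bus=[-]  L3: P0=I P1=I P2=S P3=I  mem[L3]=60
10. P1: load  L1  bus=[BusRd,Flush]  L1: P0=I P1=S P2=I P3=S  mem[L1]=30
11. P0: load  L0  bus=[BusRd,Flush]  L0: P0=S P1=I P2=I P3=S  mem[L0]=97
12. P0: store L3 := 61  bus=[BusRdX]  L3: P0=M P1=I P2=I P3=I  mem[L3]=60
13. P3: load  L0  bus=[-]  L0: P0=S P1=I P2=I P3=S  mem[L0]=97
14. P1: store L1 := 31  bus=[BusRdX]  L1: P0=I P1=M P2=I P3=I  mem[L1]=30
15. P2: load  L0  bus=[BusRd]  L0: P0=S P1=I P2=S P3=S  mem[L0]=97
16. P1: store L4 := 39  bus=[BusRdX,Flush]  L4: P0=I P1=M P2=I P3=I  mem[L4]=19
17. P0: store L5 := 49  bus=[-]  L5: P0=M P1=I P2=I P3=I  mem[L5]=10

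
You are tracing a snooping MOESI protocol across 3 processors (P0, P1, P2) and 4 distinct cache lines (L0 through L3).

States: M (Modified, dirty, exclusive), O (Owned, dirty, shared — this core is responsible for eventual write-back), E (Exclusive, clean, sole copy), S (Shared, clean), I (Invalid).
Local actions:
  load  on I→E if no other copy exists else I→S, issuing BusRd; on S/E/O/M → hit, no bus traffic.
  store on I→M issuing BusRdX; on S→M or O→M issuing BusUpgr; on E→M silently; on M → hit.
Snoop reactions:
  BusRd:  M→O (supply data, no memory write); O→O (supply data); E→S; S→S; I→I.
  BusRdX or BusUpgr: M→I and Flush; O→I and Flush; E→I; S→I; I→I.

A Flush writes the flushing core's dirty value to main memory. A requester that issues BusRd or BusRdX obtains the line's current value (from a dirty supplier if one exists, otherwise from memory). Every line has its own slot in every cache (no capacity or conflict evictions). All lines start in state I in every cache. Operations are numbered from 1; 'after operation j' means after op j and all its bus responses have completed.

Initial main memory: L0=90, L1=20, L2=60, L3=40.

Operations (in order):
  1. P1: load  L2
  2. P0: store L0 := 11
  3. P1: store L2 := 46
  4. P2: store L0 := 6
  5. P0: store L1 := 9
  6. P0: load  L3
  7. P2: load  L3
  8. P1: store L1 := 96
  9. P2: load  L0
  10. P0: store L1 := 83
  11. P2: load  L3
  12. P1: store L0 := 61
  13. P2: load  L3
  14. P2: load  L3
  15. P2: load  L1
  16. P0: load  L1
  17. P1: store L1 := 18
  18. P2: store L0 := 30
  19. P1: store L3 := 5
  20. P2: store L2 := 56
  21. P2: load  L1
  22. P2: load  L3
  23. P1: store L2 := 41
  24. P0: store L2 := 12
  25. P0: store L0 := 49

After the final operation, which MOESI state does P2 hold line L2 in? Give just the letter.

state = I

[1] P1: load  L2 | P0:I, P1:E(60), P2:I | bus: BusRd
[2] P0: store L0 := 11 | P0:M(11), P1:I, P2:I | bus: BusRdX
[3] P1: store L2 := 46 | P0:I, P1:M(46), P2:I | bus: none
[4] P2: store L0 := 6 | P0:I, P1:I, P2:M(6) | bus: BusRdX,Flush
[5] P0: store L1 := 9 | P0:M(9), P1:I, P2:I | bus: BusRdX
[6] P0: load  L3 | P0:E(40), P1:I, P2:I | bus: BusRd
[7] P2: load  L3 | P0:S(40), P1:I, P2:S(40) | bus: BusRd
[8] P1: store L1 := 96 | P0:I, P1:M(96), P2:I | bus: BusRdX,Flush
[9] P2: load  L0 | P0:I, P1:I, P2:M(6) | bus: none
[10] P0: store L1 := 83 | P0:M(83), P1:I, P2:I | bus: BusRdX,Flush
[11] P2: load  L3 | P0:S(40), P1:I, P2:S(40) | bus: none
[12] P1: store L0 := 61 | P0:I, P1:M(61), P2:I | bus: BusRdX,Flush
[13] P2: load  L3 | P0:S(40), P1:I, P2:S(40) | bus: none
[14] P2: load  L3 | P0:S(40), P1:I, P2:S(40) | bus: none
[15] P2: load  L1 | P0:O(83), P1:I, P2:S(83) | bus: BusRd
[16] P0: load  L1 | P0:O(83), P1:I, P2:S(83) | bus: none
[17] P1: store L1 := 18 | P0:I, P1:M(18), P2:I | bus: BusRdX,Flush
[18] P2: store L0 := 30 | P0:I, P1:I, P2:M(30) | bus: BusRdX,Flush
[19] P1: store L3 := 5 | P0:I, P1:M(5), P2:I | bus: BusRdX
[20] P2: store L2 := 56 | P0:I, P1:I, P2:M(56) | bus: BusRdX,Flush
[21] P2: load  L1 | P0:I, P1:O(18), P2:S(18) | bus: BusRd
[22] P2: load  L3 | P0:I, P1:O(5), P2:S(5) | bus: BusRd
[23] P1: store L2 := 41 | P0:I, P1:M(41), P2:I | bus: BusRdX,Flush
[24] P0: store L2 := 12 | P0:M(12), P1:I, P2:I | bus: BusRdX,Flush
[25] P0: store L0 := 49 | P0:M(49), P1:I, P2:I | bus: BusRdX,Flush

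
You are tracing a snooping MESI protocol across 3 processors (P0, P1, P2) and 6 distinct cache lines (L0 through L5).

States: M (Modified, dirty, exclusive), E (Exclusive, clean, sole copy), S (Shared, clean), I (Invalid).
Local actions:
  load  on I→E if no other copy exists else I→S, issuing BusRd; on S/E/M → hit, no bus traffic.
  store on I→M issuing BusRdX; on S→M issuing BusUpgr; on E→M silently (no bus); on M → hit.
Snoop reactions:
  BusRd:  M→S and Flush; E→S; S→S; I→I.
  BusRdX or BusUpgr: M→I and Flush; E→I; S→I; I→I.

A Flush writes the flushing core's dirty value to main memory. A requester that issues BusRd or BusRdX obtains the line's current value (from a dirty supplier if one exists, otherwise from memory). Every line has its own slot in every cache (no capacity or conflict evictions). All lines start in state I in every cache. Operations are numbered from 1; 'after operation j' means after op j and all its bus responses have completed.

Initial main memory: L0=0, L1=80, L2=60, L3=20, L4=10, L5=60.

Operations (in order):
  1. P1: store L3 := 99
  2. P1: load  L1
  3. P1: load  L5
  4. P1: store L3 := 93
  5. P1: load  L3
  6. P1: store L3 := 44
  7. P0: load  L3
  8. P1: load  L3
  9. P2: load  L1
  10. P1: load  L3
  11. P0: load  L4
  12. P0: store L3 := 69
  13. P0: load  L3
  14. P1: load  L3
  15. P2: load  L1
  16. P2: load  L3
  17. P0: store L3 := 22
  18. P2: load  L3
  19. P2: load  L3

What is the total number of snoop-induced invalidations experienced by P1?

invalidations = 2

1. P1: store L3 := 99  bus=[BusRdX]  L3: P0=I P1=M P2=I  mem[L3]=20
2. P1: load  L1  bus=[BusRd]  L1: P0=I P1=E P2=I  mem[L1]=80
3. P1: load  L5  bus=[BusRd]  L5: P0=I P1=E P2=I  mem[L5]=60
4. P1: store L3 := 93  bus=[-]  L3: P0=I P1=M P2=I  mem[L3]=20
5. P1: load  L3  bus=[-]  L3: P0=I P1=M P2=I  mem[L3]=20
6. P1: store L3 := 44  bus=[-]  L3: P0=I P1=M P2=I  mem[L3]=20
7. P0: load  L3  bus=[BusRd,Flush]  L3: P0=S P1=S P2=I  mem[L3]=44
8. P1: load  L3  bus=[-]  L3: P0=S P1=S P2=I  mem[L3]=44
9. P2: load  L1  bus=[BusRd]  L1: P0=I P1=S P2=S  mem[L1]=80
10. P1: load  L3  bus=[-]  L3: P0=S P1=S P2=I  mem[L3]=44
11. P0: load  L4  bus=[BusRd]  L4: P0=E P1=I P2=I  mem[L4]=10
12. P0: store L3 := 69  bus=[BusUpgr]  L3: P0=M P1=I P2=I  mem[L3]=44
13. P0: load  L3  bus=[-]  L3: P0=M P1=I P2=I  mem[L3]=44
14. P1: load  L3  bus=[BusRd,Flush]  L3: P0=S P1=S P2=I  mem[L3]=69
15. P2: load  L1  bus=[-]  L1: P0=I P1=S P2=S  mem[L1]=80
16. P2: load  L3  bus=[BusRd]  L3: P0=S P1=S P2=S  mem[L3]=69
17. P0: store L3 := 22  bus=[BusUpgr]  L3: P0=M P1=I P2=I  mem[L3]=69
18. P2: load  L3  bus=[BusRd,Flush]  L3: P0=S P1=I P2=S  mem[L3]=22
19. P2: load  L3  bus=[-]  L3: P0=S P1=I P2=S  mem[L3]=22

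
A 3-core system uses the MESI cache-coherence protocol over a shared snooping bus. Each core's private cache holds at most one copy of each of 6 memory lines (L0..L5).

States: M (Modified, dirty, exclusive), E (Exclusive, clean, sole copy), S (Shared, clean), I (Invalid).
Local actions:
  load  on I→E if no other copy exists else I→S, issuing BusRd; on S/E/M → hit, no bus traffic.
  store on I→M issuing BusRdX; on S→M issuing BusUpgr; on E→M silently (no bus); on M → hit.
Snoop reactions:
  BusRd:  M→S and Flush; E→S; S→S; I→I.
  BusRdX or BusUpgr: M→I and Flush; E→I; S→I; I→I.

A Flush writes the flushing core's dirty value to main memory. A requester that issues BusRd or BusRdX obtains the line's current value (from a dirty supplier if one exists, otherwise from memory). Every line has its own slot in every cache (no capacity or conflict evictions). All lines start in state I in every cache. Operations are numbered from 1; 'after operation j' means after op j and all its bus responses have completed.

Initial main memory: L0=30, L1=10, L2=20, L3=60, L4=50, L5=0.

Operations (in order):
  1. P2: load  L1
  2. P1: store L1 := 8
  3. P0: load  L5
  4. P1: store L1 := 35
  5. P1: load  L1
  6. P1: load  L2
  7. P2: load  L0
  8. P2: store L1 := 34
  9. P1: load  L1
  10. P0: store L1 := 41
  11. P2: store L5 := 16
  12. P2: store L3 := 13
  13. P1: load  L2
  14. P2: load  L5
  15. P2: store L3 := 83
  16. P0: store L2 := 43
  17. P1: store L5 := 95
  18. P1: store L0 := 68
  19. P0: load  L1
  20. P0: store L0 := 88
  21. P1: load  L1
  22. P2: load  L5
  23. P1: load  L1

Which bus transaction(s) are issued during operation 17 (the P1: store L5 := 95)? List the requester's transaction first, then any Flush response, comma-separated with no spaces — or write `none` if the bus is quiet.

[1] P2: load  L1 | P0:I, P1:I, P2:E(10) | bus: BusRd
[2] P1: store L1 := 8 | P0:I, P1:M(8), P2:I | bus: BusRdX
[3] P0: load  L5 | P0:E(0), P1:I, P2:I | bus: BusRd
[4] P1: store L1 := 35 | P0:I, P1:M(35), P2:I | bus: none
[5] P1: load  L1 | P0:I, P1:M(35), P2:I | bus: none
[6] P1: load  L2 | P0:I, P1:E(20), P2:I | bus: BusRd
[7] P2: load  L0 | P0:I, P1:I, P2:E(30) | bus: BusRd
[8] P2: store L1 := 34 | P0:I, P1:I, P2:M(34) | bus: BusRdX,Flush
[9] P1: load  L1 | P0:I, P1:S(34), P2:S(34) | bus: BusRd,Flush
[10] P0: store L1 := 41 | P0:M(41), P1:I, P2:I | bus: BusRdX
[11] P2: store L5 := 16 | P0:I, P1:I, P2:M(16) | bus: BusRdX
[12] P2: store L3 := 13 | P0:I, P1:I, P2:M(13) | bus: BusRdX
[13] P1: load  L2 | P0:I, P1:E(20), P2:I | bus: none
[14] P2: load  L5 | P0:I, P1:I, P2:M(16) | bus: none
[15] P2: store L3 := 83 | P0:I, P1:I, P2:M(83) | bus: none
[16] P0: store L2 := 43 | P0:M(43), P1:I, P2:I | bus: BusRdX
[17] P1: store L5 := 95 | P0:I, P1:M(95), P2:I | bus: BusRdX,Flush
[18] P1: store L0 := 68 | P0:I, P1:M(68), P2:I | bus: BusRdX
[19] P0: load  L1 | P0:M(41), P1:I, P2:I | bus: none
[20] P0: store L0 := 88 | P0:M(88), P1:I, P2:I | bus: BusRdX,Flush
[21] P1: load  L1 | P0:S(41), P1:S(41), P2:I | bus: BusRd,Flush
[22] P2: load  L5 | P0:I, P1:S(95), P2:S(95) | bus: BusRd,Flush
[23] P1: load  L1 | P0:S(41), P1:S(41), P2:I | bus: none

bus = BusRdX,Flush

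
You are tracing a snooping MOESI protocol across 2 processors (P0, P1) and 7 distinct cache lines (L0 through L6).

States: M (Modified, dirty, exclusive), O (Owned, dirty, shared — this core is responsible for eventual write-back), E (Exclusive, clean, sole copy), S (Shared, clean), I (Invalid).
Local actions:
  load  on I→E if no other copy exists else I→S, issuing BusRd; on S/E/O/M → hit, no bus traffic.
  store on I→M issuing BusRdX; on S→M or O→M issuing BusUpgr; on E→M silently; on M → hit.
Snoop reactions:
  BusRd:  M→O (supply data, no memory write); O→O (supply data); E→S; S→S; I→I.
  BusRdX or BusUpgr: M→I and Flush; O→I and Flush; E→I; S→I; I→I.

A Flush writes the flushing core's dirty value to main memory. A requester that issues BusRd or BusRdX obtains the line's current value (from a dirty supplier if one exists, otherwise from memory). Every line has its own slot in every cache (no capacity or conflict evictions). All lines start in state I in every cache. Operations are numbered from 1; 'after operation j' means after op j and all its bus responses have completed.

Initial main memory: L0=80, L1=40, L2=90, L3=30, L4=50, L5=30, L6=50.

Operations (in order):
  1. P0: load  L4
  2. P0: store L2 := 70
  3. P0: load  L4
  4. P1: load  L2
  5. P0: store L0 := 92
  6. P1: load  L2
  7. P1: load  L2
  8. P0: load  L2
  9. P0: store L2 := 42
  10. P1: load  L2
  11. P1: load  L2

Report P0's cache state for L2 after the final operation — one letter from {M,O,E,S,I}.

  op1 P0: load  L4 → E/I on L4; bus BusRd; mem=50
  op2 P0: store L2 := 70 → M/I on L2; bus BusRdX; mem=90
  op3 P0: load  L4 → E/I on L4; bus (none); mem=50
  op4 P1: load  L2 → O/S on L2; bus BusRd; mem=90
  op5 P0: store L0 := 92 → M/I on L0; bus BusRdX; mem=80
  op6 P1: load  L2 → O/S on L2; bus (none); mem=90
  op7 P1: load  L2 → O/S on L2; bus (none); mem=90
  op8 P0: load  L2 → O/S on L2; bus (none); mem=90
  op9 P0: store L2 := 42 → M/I on L2; bus BusUpgr; mem=90
  op10 P1: load  L2 → O/S on L2; bus BusRd; mem=90
  op11 P1: load  L2 → O/S on L2; bus (none); mem=90

state = O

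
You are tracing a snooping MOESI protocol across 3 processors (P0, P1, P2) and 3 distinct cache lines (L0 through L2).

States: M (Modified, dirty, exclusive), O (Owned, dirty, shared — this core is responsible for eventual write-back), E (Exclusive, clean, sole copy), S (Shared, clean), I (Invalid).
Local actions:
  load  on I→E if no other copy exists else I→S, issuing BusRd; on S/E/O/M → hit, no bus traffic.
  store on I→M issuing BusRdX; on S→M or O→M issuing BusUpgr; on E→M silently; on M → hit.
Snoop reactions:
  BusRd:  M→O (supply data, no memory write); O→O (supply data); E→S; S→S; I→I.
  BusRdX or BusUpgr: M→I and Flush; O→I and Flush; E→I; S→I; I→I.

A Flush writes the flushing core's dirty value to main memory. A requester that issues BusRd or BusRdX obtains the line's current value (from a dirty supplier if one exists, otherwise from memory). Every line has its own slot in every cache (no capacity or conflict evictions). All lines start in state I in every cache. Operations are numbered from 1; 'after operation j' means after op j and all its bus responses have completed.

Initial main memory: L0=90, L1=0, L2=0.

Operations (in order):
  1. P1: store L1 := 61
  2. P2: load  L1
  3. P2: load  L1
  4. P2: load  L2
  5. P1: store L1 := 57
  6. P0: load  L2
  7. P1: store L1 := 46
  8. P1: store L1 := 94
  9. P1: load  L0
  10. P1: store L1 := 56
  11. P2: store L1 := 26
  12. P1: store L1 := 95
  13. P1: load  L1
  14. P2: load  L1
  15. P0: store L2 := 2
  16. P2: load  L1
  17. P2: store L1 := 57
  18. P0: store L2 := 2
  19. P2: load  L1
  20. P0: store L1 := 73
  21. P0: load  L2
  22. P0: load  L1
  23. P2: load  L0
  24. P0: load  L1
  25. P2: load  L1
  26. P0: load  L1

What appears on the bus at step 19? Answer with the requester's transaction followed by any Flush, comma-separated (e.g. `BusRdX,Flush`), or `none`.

bus = none

[1] P1: store L1 := 61 | P0:I, P1:M(61), P2:I | bus: BusRdX
[2] P2: load  L1 | P0:I, P1:O(61), P2:S(61) | bus: BusRd
[3] P2: load  L1 | P0:I, P1:O(61), P2:S(61) | bus: none
[4] P2: load  L2 | P0:I, P1:I, P2:E(0) | bus: BusRd
[5] P1: store L1 := 57 | P0:I, P1:M(57), P2:I | bus: BusUpgr
[6] P0: load  L2 | P0:S(0), P1:I, P2:S(0) | bus: BusRd
[7] P1: store L1 := 46 | P0:I, P1:M(46), P2:I | bus: none
[8] P1: store L1 := 94 | P0:I, P1:M(94), P2:I | bus: none
[9] P1: load  L0 | P0:I, P1:E(90), P2:I | bus: BusRd
[10] P1: store L1 := 56 | P0:I, P1:M(56), P2:I | bus: none
[11] P2: store L1 := 26 | P0:I, P1:I, P2:M(26) | bus: BusRdX,Flush
[12] P1: store L1 := 95 | P0:I, P1:M(95), P2:I | bus: BusRdX,Flush
[13] P1: load  L1 | P0:I, P1:M(95), P2:I | bus: none
[14] P2: load  L1 | P0:I, P1:O(95), P2:S(95) | bus: BusRd
[15] P0: store L2 := 2 | P0:M(2), P1:I, P2:I | bus: BusUpgr
[16] P2: load  L1 | P0:I, P1:O(95), P2:S(95) | bus: none
[17] P2: store L1 := 57 | P0:I, P1:I, P2:M(57) | bus: BusUpgr,Flush
[18] P0: store L2 := 2 | P0:M(2), P1:I, P2:I | bus: none
[19] P2: load  L1 | P0:I, P1:I, P2:M(57) | bus: none
[20] P0: store L1 := 73 | P0:M(73), P1:I, P2:I | bus: BusRdX,Flush
[21] P0: load  L2 | P0:M(2), P1:I, P2:I | bus: none
[22] P0: load  L1 | P0:M(73), P1:I, P2:I | bus: none
[23] P2: load  L0 | P0:I, P1:S(90), P2:S(90) | bus: BusRd
[24] P0: load  L1 | P0:M(73), P1:I, P2:I | bus: none
[25] P2: load  L1 | P0:O(73), P1:I, P2:S(73) | bus: BusRd
[26] P0: load  L1 | P0:O(73), P1:I, P2:S(73) | bus: none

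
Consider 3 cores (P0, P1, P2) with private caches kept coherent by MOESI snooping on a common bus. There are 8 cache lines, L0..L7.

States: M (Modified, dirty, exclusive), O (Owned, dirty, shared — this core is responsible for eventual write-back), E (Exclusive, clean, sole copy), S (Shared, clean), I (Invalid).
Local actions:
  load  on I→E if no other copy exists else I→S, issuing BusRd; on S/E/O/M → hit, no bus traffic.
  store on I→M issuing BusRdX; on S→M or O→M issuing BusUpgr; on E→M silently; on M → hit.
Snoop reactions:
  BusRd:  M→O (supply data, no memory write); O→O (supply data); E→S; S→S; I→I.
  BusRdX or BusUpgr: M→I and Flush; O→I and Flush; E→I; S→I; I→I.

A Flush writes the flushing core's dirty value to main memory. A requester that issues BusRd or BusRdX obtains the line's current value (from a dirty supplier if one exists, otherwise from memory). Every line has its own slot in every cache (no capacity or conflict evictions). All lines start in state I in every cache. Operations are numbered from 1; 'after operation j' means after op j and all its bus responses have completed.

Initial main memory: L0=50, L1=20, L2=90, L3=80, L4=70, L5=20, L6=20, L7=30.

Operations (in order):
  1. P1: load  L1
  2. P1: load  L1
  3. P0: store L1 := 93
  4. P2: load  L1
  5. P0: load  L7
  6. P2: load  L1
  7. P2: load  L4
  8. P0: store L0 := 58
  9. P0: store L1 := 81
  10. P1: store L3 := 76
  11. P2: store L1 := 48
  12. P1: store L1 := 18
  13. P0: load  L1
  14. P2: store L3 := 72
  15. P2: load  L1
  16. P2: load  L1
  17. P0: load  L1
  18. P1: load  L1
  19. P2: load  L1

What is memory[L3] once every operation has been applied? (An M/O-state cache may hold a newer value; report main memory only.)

memory[L3] = 76

[1] P1: load  L1 | P0:I, P1:E(20), P2:I | bus: BusRd
[2] P1: load  L1 | P0:I, P1:E(20), P2:I | bus: none
[3] P0: store L1 := 93 | P0:M(93), P1:I, P2:I | bus: BusRdX
[4] P2: load  L1 | P0:O(93), P1:I, P2:S(93) | bus: BusRd
[5] P0: load  L7 | P0:E(30), P1:I, P2:I | bus: BusRd
[6] P2: load  L1 | P0:O(93), P1:I, P2:S(93) | bus: none
[7] P2: load  L4 | P0:I, P1:I, P2:E(70) | bus: BusRd
[8] P0: store L0 := 58 | P0:M(58), P1:I, P2:I | bus: BusRdX
[9] P0: store L1 := 81 | P0:M(81), P1:I, P2:I | bus: BusUpgr
[10] P1: store L3 := 76 | P0:I, P1:M(76), P2:I | bus: BusRdX
[11] P2: store L1 := 48 | P0:I, P1:I, P2:M(48) | bus: BusRdX,Flush
[12] P1: store L1 := 18 | P0:I, P1:M(18), P2:I | bus: BusRdX,Flush
[13] P0: load  L1 | P0:S(18), P1:O(18), P2:I | bus: BusRd
[14] P2: store L3 := 72 | P0:I, P1:I, P2:M(72) | bus: BusRdX,Flush
[15] P2: load  L1 | P0:S(18), P1:O(18), P2:S(18) | bus: BusRd
[16] P2: load  L1 | P0:S(18), P1:O(18), P2:S(18) | bus: none
[17] P0: load  L1 | P0:S(18), P1:O(18), P2:S(18) | bus: none
[18] P1: load  L1 | P0:S(18), P1:O(18), P2:S(18) | bus: none
[19] P2: load  L1 | P0:S(18), P1:O(18), P2:S(18) | bus: none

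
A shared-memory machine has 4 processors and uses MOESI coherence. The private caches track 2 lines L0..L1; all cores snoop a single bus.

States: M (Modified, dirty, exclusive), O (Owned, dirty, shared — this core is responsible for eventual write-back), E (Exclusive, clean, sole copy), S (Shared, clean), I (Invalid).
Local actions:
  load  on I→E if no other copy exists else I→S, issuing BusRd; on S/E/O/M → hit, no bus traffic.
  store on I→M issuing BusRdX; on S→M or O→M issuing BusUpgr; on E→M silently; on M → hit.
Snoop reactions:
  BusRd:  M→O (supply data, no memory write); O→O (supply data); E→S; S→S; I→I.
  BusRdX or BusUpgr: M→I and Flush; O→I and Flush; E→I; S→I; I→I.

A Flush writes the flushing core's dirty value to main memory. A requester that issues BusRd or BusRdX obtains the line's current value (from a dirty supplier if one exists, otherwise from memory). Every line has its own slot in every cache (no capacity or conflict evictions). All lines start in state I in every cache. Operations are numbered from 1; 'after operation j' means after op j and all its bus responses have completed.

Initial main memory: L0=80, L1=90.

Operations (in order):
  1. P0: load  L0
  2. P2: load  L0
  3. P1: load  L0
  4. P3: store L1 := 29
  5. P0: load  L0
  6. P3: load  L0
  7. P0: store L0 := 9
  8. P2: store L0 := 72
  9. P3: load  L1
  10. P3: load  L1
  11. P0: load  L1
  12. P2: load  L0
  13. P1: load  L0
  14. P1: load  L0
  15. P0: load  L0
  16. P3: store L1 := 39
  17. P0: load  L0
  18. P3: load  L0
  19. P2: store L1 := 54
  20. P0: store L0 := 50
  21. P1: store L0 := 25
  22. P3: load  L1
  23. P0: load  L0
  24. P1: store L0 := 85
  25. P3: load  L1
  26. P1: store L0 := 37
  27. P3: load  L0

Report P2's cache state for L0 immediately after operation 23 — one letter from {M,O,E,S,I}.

state = I

1. P0: load  L0  bus=[BusRd]  L0: P0=E P1=I P2=I P3=I  mem[L0]=80
2. P2: load  L0  bus=[BusRd]  L0: P0=S P1=I P2=S P3=I  mem[L0]=80
3. P1: load  L0  bus=[BusRd]  L0: P0=S P1=S P2=S P3=I  mem[L0]=80
4. P3: store L1 := 29  bus=[BusRdX]  L1: P0=I P1=I P2=I P3=M  mem[L1]=90
5. P0: load  L0  bus=[-]  L0: P0=S P1=S P2=S P3=I  mem[L0]=80
6. P3: load  L0  bus=[BusRd]  L0: P0=S P1=S P2=S P3=S  mem[L0]=80
7. P0: store L0 := 9  bus=[BusUpgr]  L0: P0=M P1=I P2=I P3=I  mem[L0]=80
8. P2: store L0 := 72  bus=[BusRdX,Flush]  L0: P0=I P1=I P2=M P3=I  mem[L0]=9
9. P3: load  L1  bus=[-]  L1: P0=I P1=I P2=I P3=M  mem[L1]=90
10. P3: load  L1  bus=[-]  L1: P0=I P1=I P2=I P3=M  mem[L1]=90
11. P0: load  L1  bus=[BusRd]  L1: P0=S P1=I P2=I P3=O  mem[L1]=90
12. P2: load  L0  bus=[-]  L0: P0=I P1=I P2=M P3=I  mem[L0]=9
13. P1: load  L0  bus=[BusRd]  L0: P0=I P1=S P2=O P3=I  mem[L0]=9
14. P1: load  L0  bus=[-]  L0: P0=I P1=S P2=O P3=I  mem[L0]=9
15. P0: load  L0  bus=[BusRd]  L0: P0=S P1=S P2=O P3=I  mem[L0]=9
16. P3: store L1 := 39  bus=[BusUpgr]  L1: P0=I P1=I P2=I P3=M  mem[L1]=90
17. P0: load  L0  bus=[-]  L0: P0=S P1=S P2=O P3=I  mem[L0]=9
18. P3: load  L0  bus=[BusRd]  L0: P0=S P1=S P2=O P3=S  mem[L0]=9
19. P2: store L1 := 54  bus=[BusRdX,Flush]  L1: P0=I P1=I P2=M P3=I  mem[L1]=39
20. P0: store L0 := 50  bus=[BusUpgr,Flush]  L0: P0=M P1=I P2=I P3=I  mem[L0]=72
21. P1: store L0 := 25  bus=[BusRdX,Flush]  L0: P0=I P1=M P2=I P3=I  mem[L0]=50
22. P3: load  L1  bus=[BusRd]  L1: P0=I P1=I P2=O P3=S  mem[L1]=39
23. P0: load  L0  bus=[BusRd]  L0: P0=S P1=O P2=I P3=I  mem[L0]=50
24. P1: store L0 := 85  bus=[BusUpgr]  L0: P0=I P1=M P2=I P3=I  mem[L0]=50
25. P3: load  L1  bus=[-]  L1: P0=I P1=I P2=O P3=S  mem[L1]=39
26. P1: store L0 := 37  bus=[-]  L0: P0=I P1=M P2=I P3=I  mem[L0]=50
27. P3: load  L0  bus=[BusRd]  L0: P0=I P1=O P2=I P3=S  mem[L0]=50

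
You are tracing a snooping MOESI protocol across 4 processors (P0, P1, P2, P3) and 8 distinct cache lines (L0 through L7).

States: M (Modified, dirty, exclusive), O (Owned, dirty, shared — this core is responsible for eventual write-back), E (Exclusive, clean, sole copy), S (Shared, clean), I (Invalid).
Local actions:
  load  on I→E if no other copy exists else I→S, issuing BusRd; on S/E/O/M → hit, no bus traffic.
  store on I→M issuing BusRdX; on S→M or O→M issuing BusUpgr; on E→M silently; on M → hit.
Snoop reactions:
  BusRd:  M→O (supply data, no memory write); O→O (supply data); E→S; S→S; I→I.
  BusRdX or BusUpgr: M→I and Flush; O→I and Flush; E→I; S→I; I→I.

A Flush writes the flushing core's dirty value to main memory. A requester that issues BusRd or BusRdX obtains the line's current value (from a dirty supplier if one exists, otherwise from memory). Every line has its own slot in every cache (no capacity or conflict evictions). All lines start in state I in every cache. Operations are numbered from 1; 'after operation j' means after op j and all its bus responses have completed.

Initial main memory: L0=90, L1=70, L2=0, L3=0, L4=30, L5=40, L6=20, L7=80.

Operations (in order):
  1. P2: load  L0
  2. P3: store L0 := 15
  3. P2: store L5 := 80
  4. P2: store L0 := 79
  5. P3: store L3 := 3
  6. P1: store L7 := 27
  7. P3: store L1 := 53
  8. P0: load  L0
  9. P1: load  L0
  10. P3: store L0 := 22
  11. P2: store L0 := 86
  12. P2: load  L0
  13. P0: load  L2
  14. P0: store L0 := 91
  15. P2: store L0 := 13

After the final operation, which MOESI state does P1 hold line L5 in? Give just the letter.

state = I

1. P2: load  L0  bus=[BusRd]  L0: P0=I P1=I P2=E P3=I  mem[L0]=90
2. P3: store L0 := 15  bus=[BusRdX]  L0: P0=I P1=I P2=I P3=M  mem[L0]=90
3. P2: store L5 := 80  bus=[BusRdX]  L5: P0=I P1=I P2=M P3=I  mem[L5]=40
4. P2: store L0 := 79  bus=[BusRdX,Flush]  L0: P0=I P1=I P2=M P3=I  mem[L0]=15
5. P3: store L3 := 3  bus=[BusRdX]  L3: P0=I P1=I P2=I P3=M  mem[L3]=0
6. P1: store L7 := 27  bus=[BusRdX]  L7: P0=I P1=M P2=I P3=I  mem[L7]=80
7. P3: store L1 := 53  bus=[BusRdX]  L1: P0=I P1=I P2=I P3=M  mem[L1]=70
8. P0: load  L0  bus=[BusRd]  L0: P0=S P1=I P2=O P3=I  mem[L0]=15
9. P1: load  L0  bus=[BusRd]  L0: P0=S P1=S P2=O P3=I  mem[L0]=15
10. P3: store L0 := 22  bus=[BusRdX,Flush]  L0: P0=I P1=I P2=I P3=M  mem[L0]=79
11. P2: store L0 := 86  bus=[BusRdX,Flush]  L0: P0=I P1=I P2=M P3=I  mem[L0]=22
12. P2: load  L0  bus=[-]  L0: P0=I P1=I P2=M P3=I  mem[L0]=22
13. P0: load  L2  bus=[BusRd]  L2: P0=E P1=I P2=I P3=I  mem[L2]=0
14. P0: store L0 := 91  bus=[BusRdX,Flush]  L0: P0=M P1=I P2=I P3=I  mem[L0]=86
15. P2: store L0 := 13  bus=[BusRdX,Flush]  L0: P0=I P1=I P2=M P3=I  mem[L0]=91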